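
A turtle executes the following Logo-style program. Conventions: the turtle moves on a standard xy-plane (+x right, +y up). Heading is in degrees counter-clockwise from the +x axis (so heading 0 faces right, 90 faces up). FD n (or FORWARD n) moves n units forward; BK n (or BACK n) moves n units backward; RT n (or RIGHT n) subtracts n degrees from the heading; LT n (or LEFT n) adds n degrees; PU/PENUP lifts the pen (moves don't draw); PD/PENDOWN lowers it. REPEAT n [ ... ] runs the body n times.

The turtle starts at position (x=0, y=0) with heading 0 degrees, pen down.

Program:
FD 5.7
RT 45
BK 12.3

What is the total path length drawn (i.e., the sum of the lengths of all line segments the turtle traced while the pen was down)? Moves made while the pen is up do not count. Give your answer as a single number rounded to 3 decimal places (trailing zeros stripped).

Executing turtle program step by step:
Start: pos=(0,0), heading=0, pen down
FD 5.7: (0,0) -> (5.7,0) [heading=0, draw]
RT 45: heading 0 -> 315
BK 12.3: (5.7,0) -> (-2.997,8.697) [heading=315, draw]
Final: pos=(-2.997,8.697), heading=315, 2 segment(s) drawn

Segment lengths:
  seg 1: (0,0) -> (5.7,0), length = 5.7
  seg 2: (5.7,0) -> (-2.997,8.697), length = 12.3
Total = 18

Answer: 18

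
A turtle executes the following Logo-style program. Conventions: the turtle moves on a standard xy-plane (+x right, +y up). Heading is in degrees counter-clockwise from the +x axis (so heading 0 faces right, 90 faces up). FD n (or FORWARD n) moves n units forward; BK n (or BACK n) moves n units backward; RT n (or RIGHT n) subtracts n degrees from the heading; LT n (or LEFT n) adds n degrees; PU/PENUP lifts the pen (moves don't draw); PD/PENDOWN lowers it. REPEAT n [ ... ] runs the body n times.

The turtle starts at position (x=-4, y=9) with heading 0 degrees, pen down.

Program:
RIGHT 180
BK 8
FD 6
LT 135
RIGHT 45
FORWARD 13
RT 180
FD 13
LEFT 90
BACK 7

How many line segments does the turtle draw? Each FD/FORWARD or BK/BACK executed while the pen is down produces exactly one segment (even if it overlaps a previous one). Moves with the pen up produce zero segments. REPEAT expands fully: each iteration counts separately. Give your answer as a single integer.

Answer: 5

Derivation:
Executing turtle program step by step:
Start: pos=(-4,9), heading=0, pen down
RT 180: heading 0 -> 180
BK 8: (-4,9) -> (4,9) [heading=180, draw]
FD 6: (4,9) -> (-2,9) [heading=180, draw]
LT 135: heading 180 -> 315
RT 45: heading 315 -> 270
FD 13: (-2,9) -> (-2,-4) [heading=270, draw]
RT 180: heading 270 -> 90
FD 13: (-2,-4) -> (-2,9) [heading=90, draw]
LT 90: heading 90 -> 180
BK 7: (-2,9) -> (5,9) [heading=180, draw]
Final: pos=(5,9), heading=180, 5 segment(s) drawn
Segments drawn: 5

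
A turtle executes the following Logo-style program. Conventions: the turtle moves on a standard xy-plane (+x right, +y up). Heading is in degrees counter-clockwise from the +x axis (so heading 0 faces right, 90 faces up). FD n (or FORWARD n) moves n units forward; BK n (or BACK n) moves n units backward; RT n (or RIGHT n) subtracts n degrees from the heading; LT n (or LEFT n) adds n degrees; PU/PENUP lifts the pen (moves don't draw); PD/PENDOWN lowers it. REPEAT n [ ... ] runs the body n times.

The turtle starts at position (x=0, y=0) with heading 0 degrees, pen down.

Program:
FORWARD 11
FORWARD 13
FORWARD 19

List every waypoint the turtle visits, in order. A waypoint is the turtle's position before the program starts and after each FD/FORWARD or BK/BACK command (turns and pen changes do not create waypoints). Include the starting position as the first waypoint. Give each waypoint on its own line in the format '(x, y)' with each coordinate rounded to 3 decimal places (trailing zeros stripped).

Executing turtle program step by step:
Start: pos=(0,0), heading=0, pen down
FD 11: (0,0) -> (11,0) [heading=0, draw]
FD 13: (11,0) -> (24,0) [heading=0, draw]
FD 19: (24,0) -> (43,0) [heading=0, draw]
Final: pos=(43,0), heading=0, 3 segment(s) drawn
Waypoints (4 total):
(0, 0)
(11, 0)
(24, 0)
(43, 0)

Answer: (0, 0)
(11, 0)
(24, 0)
(43, 0)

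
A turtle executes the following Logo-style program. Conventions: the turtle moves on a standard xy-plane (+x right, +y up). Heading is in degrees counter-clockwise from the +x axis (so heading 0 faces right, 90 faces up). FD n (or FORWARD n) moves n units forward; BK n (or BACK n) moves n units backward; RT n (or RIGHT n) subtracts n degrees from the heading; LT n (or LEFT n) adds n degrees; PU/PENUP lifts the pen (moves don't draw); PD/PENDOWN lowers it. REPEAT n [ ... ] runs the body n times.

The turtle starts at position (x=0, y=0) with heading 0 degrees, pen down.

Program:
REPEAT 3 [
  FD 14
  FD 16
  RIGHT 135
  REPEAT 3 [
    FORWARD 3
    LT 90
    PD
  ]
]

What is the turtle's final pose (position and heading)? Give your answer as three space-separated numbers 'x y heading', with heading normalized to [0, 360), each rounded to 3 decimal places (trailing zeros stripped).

Executing turtle program step by step:
Start: pos=(0,0), heading=0, pen down
REPEAT 3 [
  -- iteration 1/3 --
  FD 14: (0,0) -> (14,0) [heading=0, draw]
  FD 16: (14,0) -> (30,0) [heading=0, draw]
  RT 135: heading 0 -> 225
  REPEAT 3 [
    -- iteration 1/3 --
    FD 3: (30,0) -> (27.879,-2.121) [heading=225, draw]
    LT 90: heading 225 -> 315
    PD: pen down
    -- iteration 2/3 --
    FD 3: (27.879,-2.121) -> (30,-4.243) [heading=315, draw]
    LT 90: heading 315 -> 45
    PD: pen down
    -- iteration 3/3 --
    FD 3: (30,-4.243) -> (32.121,-2.121) [heading=45, draw]
    LT 90: heading 45 -> 135
    PD: pen down
  ]
  -- iteration 2/3 --
  FD 14: (32.121,-2.121) -> (22.222,7.778) [heading=135, draw]
  FD 16: (22.222,7.778) -> (10.908,19.092) [heading=135, draw]
  RT 135: heading 135 -> 0
  REPEAT 3 [
    -- iteration 1/3 --
    FD 3: (10.908,19.092) -> (13.908,19.092) [heading=0, draw]
    LT 90: heading 0 -> 90
    PD: pen down
    -- iteration 2/3 --
    FD 3: (13.908,19.092) -> (13.908,22.092) [heading=90, draw]
    LT 90: heading 90 -> 180
    PD: pen down
    -- iteration 3/3 --
    FD 3: (13.908,22.092) -> (10.908,22.092) [heading=180, draw]
    LT 90: heading 180 -> 270
    PD: pen down
  ]
  -- iteration 3/3 --
  FD 14: (10.908,22.092) -> (10.908,8.092) [heading=270, draw]
  FD 16: (10.908,8.092) -> (10.908,-7.908) [heading=270, draw]
  RT 135: heading 270 -> 135
  REPEAT 3 [
    -- iteration 1/3 --
    FD 3: (10.908,-7.908) -> (8.787,-5.787) [heading=135, draw]
    LT 90: heading 135 -> 225
    PD: pen down
    -- iteration 2/3 --
    FD 3: (8.787,-5.787) -> (6.665,-7.908) [heading=225, draw]
    LT 90: heading 225 -> 315
    PD: pen down
    -- iteration 3/3 --
    FD 3: (6.665,-7.908) -> (8.787,-10.029) [heading=315, draw]
    LT 90: heading 315 -> 45
    PD: pen down
  ]
]
Final: pos=(8.787,-10.029), heading=45, 15 segment(s) drawn

Answer: 8.787 -10.029 45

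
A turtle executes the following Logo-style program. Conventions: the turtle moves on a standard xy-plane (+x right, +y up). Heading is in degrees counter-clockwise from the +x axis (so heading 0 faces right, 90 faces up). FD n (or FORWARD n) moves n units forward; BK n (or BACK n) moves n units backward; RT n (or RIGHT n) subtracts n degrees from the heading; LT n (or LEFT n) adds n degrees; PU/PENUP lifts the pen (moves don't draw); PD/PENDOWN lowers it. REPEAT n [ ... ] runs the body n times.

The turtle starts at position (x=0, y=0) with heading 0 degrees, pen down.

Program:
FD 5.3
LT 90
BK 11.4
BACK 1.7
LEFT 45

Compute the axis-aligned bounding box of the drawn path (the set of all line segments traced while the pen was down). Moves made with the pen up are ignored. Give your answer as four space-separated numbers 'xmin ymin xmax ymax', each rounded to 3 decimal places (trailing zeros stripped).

Answer: 0 -13.1 5.3 0

Derivation:
Executing turtle program step by step:
Start: pos=(0,0), heading=0, pen down
FD 5.3: (0,0) -> (5.3,0) [heading=0, draw]
LT 90: heading 0 -> 90
BK 11.4: (5.3,0) -> (5.3,-11.4) [heading=90, draw]
BK 1.7: (5.3,-11.4) -> (5.3,-13.1) [heading=90, draw]
LT 45: heading 90 -> 135
Final: pos=(5.3,-13.1), heading=135, 3 segment(s) drawn

Segment endpoints: x in {0, 5.3, 5.3}, y in {-13.1, -11.4, 0}
xmin=0, ymin=-13.1, xmax=5.3, ymax=0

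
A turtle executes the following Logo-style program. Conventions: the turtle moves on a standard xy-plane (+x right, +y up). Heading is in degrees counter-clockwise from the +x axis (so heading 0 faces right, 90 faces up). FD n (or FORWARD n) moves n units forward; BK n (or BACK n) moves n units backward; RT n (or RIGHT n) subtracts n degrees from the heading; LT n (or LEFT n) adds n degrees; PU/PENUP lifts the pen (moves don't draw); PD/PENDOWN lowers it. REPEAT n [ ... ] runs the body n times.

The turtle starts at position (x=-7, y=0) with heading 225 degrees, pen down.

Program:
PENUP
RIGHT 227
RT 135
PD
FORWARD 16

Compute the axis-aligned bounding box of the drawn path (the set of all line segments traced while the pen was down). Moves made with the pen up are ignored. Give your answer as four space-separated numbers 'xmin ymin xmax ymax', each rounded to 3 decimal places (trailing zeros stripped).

Answer: -18.702 -10.912 -7 0

Derivation:
Executing turtle program step by step:
Start: pos=(-7,0), heading=225, pen down
PU: pen up
RT 227: heading 225 -> 358
RT 135: heading 358 -> 223
PD: pen down
FD 16: (-7,0) -> (-18.702,-10.912) [heading=223, draw]
Final: pos=(-18.702,-10.912), heading=223, 1 segment(s) drawn

Segment endpoints: x in {-18.702, -7}, y in {-10.912, 0}
xmin=-18.702, ymin=-10.912, xmax=-7, ymax=0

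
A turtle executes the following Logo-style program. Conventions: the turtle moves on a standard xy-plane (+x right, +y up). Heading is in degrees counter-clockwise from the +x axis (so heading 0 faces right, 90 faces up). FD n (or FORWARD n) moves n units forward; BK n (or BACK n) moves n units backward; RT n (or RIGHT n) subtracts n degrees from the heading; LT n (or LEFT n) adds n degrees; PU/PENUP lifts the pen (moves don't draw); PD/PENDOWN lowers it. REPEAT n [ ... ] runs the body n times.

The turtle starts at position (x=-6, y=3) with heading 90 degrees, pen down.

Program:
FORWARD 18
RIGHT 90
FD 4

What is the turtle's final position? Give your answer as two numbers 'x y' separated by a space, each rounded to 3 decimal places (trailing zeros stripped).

Answer: -2 21

Derivation:
Executing turtle program step by step:
Start: pos=(-6,3), heading=90, pen down
FD 18: (-6,3) -> (-6,21) [heading=90, draw]
RT 90: heading 90 -> 0
FD 4: (-6,21) -> (-2,21) [heading=0, draw]
Final: pos=(-2,21), heading=0, 2 segment(s) drawn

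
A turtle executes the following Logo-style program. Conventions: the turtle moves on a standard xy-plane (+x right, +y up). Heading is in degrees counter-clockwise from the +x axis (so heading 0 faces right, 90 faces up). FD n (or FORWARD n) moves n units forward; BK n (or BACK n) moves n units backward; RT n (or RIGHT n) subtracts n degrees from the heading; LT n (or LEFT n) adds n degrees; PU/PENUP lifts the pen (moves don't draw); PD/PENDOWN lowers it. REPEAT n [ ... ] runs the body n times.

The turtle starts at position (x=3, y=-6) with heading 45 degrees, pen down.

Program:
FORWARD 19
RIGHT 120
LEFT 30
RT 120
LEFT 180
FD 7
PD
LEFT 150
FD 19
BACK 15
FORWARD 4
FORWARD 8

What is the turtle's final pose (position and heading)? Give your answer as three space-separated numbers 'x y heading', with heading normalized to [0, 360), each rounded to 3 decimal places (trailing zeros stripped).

Executing turtle program step by step:
Start: pos=(3,-6), heading=45, pen down
FD 19: (3,-6) -> (16.435,7.435) [heading=45, draw]
RT 120: heading 45 -> 285
LT 30: heading 285 -> 315
RT 120: heading 315 -> 195
LT 180: heading 195 -> 15
FD 7: (16.435,7.435) -> (23.197,9.247) [heading=15, draw]
PD: pen down
LT 150: heading 15 -> 165
FD 19: (23.197,9.247) -> (4.844,14.164) [heading=165, draw]
BK 15: (4.844,14.164) -> (19.333,10.282) [heading=165, draw]
FD 4: (19.333,10.282) -> (15.469,11.317) [heading=165, draw]
FD 8: (15.469,11.317) -> (7.742,13.388) [heading=165, draw]
Final: pos=(7.742,13.388), heading=165, 6 segment(s) drawn

Answer: 7.742 13.388 165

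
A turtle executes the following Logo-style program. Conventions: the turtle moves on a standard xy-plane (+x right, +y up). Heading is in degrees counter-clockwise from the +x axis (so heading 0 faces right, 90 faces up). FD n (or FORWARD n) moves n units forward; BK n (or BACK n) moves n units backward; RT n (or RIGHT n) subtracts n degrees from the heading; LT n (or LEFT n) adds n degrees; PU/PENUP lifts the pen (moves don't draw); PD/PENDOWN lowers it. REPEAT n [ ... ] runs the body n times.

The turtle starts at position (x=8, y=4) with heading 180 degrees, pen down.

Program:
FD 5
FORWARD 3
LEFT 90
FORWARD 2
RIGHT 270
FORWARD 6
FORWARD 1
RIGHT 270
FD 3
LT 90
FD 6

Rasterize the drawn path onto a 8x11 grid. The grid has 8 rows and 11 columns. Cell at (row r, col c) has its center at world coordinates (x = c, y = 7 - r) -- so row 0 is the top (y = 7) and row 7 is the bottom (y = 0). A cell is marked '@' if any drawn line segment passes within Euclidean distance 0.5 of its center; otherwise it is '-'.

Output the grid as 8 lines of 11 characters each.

Answer: -----------
-----------
-@@@@@@@---
@@@@@@@@@--
@------@---
@@@@@@@@---
-----------
-----------

Derivation:
Segment 0: (8,4) -> (3,4)
Segment 1: (3,4) -> (0,4)
Segment 2: (0,4) -> (-0,2)
Segment 3: (-0,2) -> (6,2)
Segment 4: (6,2) -> (7,2)
Segment 5: (7,2) -> (7,5)
Segment 6: (7,5) -> (1,5)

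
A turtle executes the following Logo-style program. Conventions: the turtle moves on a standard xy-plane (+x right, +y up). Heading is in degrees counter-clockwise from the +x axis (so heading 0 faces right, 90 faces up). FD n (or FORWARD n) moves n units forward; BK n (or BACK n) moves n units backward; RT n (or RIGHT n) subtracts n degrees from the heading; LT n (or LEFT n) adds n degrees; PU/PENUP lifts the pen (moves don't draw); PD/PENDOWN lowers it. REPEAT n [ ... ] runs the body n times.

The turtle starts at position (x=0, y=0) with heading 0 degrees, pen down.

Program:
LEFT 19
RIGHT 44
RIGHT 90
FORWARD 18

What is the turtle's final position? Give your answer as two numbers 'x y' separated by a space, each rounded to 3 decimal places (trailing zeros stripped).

Executing turtle program step by step:
Start: pos=(0,0), heading=0, pen down
LT 19: heading 0 -> 19
RT 44: heading 19 -> 335
RT 90: heading 335 -> 245
FD 18: (0,0) -> (-7.607,-16.314) [heading=245, draw]
Final: pos=(-7.607,-16.314), heading=245, 1 segment(s) drawn

Answer: -7.607 -16.314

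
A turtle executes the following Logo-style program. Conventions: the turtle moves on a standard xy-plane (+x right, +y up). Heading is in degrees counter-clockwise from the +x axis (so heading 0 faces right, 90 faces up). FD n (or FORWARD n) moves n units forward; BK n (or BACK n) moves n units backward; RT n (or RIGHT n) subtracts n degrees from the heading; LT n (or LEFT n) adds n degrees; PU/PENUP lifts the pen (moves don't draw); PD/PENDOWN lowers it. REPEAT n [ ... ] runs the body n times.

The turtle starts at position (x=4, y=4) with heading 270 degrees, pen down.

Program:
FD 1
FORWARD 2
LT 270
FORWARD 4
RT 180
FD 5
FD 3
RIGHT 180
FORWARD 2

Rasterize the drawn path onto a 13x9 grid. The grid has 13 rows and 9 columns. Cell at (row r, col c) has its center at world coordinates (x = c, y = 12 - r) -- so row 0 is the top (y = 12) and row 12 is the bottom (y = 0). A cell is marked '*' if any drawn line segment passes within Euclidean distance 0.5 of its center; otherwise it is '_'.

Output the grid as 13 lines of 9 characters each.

Answer: _________
_________
_________
_________
_________
_________
_________
_________
____*____
____*____
____*____
*********
_________

Derivation:
Segment 0: (4,4) -> (4,3)
Segment 1: (4,3) -> (4,1)
Segment 2: (4,1) -> (-0,1)
Segment 3: (-0,1) -> (5,1)
Segment 4: (5,1) -> (8,1)
Segment 5: (8,1) -> (6,1)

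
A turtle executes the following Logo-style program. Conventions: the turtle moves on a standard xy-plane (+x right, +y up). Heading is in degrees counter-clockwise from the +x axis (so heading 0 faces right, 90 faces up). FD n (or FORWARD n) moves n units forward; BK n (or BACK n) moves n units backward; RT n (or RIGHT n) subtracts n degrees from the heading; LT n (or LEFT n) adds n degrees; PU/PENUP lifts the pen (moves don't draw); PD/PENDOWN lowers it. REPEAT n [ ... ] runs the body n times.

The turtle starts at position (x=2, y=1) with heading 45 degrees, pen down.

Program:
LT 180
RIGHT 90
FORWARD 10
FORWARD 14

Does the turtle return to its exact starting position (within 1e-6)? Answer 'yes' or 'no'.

Answer: no

Derivation:
Executing turtle program step by step:
Start: pos=(2,1), heading=45, pen down
LT 180: heading 45 -> 225
RT 90: heading 225 -> 135
FD 10: (2,1) -> (-5.071,8.071) [heading=135, draw]
FD 14: (-5.071,8.071) -> (-14.971,17.971) [heading=135, draw]
Final: pos=(-14.971,17.971), heading=135, 2 segment(s) drawn

Start position: (2, 1)
Final position: (-14.971, 17.971)
Distance = 24; >= 1e-6 -> NOT closed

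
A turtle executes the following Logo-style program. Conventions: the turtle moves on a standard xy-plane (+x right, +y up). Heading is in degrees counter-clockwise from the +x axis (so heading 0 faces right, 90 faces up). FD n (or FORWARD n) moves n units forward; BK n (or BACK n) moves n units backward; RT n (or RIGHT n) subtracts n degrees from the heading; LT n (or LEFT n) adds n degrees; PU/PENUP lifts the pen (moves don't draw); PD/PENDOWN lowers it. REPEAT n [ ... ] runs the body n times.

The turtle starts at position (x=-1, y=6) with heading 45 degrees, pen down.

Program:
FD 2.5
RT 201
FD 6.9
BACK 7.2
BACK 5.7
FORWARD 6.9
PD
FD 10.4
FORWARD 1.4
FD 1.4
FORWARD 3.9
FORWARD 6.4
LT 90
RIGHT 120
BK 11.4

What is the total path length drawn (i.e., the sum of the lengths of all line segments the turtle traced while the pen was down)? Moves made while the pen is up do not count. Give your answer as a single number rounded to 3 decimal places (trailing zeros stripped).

Executing turtle program step by step:
Start: pos=(-1,6), heading=45, pen down
FD 2.5: (-1,6) -> (0.768,7.768) [heading=45, draw]
RT 201: heading 45 -> 204
FD 6.9: (0.768,7.768) -> (-5.536,4.961) [heading=204, draw]
BK 7.2: (-5.536,4.961) -> (1.042,7.89) [heading=204, draw]
BK 5.7: (1.042,7.89) -> (6.249,10.208) [heading=204, draw]
FD 6.9: (6.249,10.208) -> (-0.054,7.402) [heading=204, draw]
PD: pen down
FD 10.4: (-0.054,7.402) -> (-9.555,3.172) [heading=204, draw]
FD 1.4: (-9.555,3.172) -> (-10.834,2.602) [heading=204, draw]
FD 1.4: (-10.834,2.602) -> (-12.113,2.033) [heading=204, draw]
FD 3.9: (-12.113,2.033) -> (-15.676,0.447) [heading=204, draw]
FD 6.4: (-15.676,0.447) -> (-21.523,-2.157) [heading=204, draw]
LT 90: heading 204 -> 294
RT 120: heading 294 -> 174
BK 11.4: (-21.523,-2.157) -> (-10.185,-3.348) [heading=174, draw]
Final: pos=(-10.185,-3.348), heading=174, 11 segment(s) drawn

Segment lengths:
  seg 1: (-1,6) -> (0.768,7.768), length = 2.5
  seg 2: (0.768,7.768) -> (-5.536,4.961), length = 6.9
  seg 3: (-5.536,4.961) -> (1.042,7.89), length = 7.2
  seg 4: (1.042,7.89) -> (6.249,10.208), length = 5.7
  seg 5: (6.249,10.208) -> (-0.054,7.402), length = 6.9
  seg 6: (-0.054,7.402) -> (-9.555,3.172), length = 10.4
  seg 7: (-9.555,3.172) -> (-10.834,2.602), length = 1.4
  seg 8: (-10.834,2.602) -> (-12.113,2.033), length = 1.4
  seg 9: (-12.113,2.033) -> (-15.676,0.447), length = 3.9
  seg 10: (-15.676,0.447) -> (-21.523,-2.157), length = 6.4
  seg 11: (-21.523,-2.157) -> (-10.185,-3.348), length = 11.4
Total = 64.1

Answer: 64.1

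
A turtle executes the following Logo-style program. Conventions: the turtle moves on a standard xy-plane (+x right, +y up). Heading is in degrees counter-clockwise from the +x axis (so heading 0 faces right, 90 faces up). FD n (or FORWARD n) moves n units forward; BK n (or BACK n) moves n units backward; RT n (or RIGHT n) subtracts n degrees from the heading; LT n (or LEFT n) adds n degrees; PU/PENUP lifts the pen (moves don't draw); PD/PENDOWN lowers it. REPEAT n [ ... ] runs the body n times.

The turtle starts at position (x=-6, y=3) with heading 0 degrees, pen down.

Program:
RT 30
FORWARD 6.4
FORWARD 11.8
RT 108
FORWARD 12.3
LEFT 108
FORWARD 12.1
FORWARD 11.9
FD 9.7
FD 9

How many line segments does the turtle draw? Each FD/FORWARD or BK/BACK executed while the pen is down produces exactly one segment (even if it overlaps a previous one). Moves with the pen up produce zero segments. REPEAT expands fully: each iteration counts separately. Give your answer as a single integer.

Answer: 7

Derivation:
Executing turtle program step by step:
Start: pos=(-6,3), heading=0, pen down
RT 30: heading 0 -> 330
FD 6.4: (-6,3) -> (-0.457,-0.2) [heading=330, draw]
FD 11.8: (-0.457,-0.2) -> (9.762,-6.1) [heading=330, draw]
RT 108: heading 330 -> 222
FD 12.3: (9.762,-6.1) -> (0.621,-14.33) [heading=222, draw]
LT 108: heading 222 -> 330
FD 12.1: (0.621,-14.33) -> (11.1,-20.38) [heading=330, draw]
FD 11.9: (11.1,-20.38) -> (21.406,-26.33) [heading=330, draw]
FD 9.7: (21.406,-26.33) -> (29.806,-31.18) [heading=330, draw]
FD 9: (29.806,-31.18) -> (37.6,-35.68) [heading=330, draw]
Final: pos=(37.6,-35.68), heading=330, 7 segment(s) drawn
Segments drawn: 7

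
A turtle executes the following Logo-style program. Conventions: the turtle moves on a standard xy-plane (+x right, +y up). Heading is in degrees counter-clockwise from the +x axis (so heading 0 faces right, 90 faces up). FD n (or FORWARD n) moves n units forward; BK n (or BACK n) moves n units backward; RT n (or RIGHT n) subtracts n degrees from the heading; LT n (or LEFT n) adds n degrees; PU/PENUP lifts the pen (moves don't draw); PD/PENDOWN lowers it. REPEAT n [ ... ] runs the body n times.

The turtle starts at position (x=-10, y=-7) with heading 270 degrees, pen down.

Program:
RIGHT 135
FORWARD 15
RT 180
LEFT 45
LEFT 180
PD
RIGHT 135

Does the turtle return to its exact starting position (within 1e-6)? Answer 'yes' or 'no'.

Answer: no

Derivation:
Executing turtle program step by step:
Start: pos=(-10,-7), heading=270, pen down
RT 135: heading 270 -> 135
FD 15: (-10,-7) -> (-20.607,3.607) [heading=135, draw]
RT 180: heading 135 -> 315
LT 45: heading 315 -> 0
LT 180: heading 0 -> 180
PD: pen down
RT 135: heading 180 -> 45
Final: pos=(-20.607,3.607), heading=45, 1 segment(s) drawn

Start position: (-10, -7)
Final position: (-20.607, 3.607)
Distance = 15; >= 1e-6 -> NOT closed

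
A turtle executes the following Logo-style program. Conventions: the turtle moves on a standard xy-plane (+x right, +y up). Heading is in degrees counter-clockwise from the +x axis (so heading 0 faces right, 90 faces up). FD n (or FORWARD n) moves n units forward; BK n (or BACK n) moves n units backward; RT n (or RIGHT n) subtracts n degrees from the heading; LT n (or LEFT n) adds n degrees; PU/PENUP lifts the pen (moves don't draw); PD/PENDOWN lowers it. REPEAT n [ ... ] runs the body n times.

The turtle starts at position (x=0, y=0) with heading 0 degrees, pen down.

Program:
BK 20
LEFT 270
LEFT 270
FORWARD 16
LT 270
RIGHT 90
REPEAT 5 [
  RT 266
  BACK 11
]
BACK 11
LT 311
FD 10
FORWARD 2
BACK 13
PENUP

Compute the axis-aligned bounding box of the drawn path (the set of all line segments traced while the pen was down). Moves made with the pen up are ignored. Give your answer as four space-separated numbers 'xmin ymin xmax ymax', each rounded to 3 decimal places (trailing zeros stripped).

Answer: -37.201 -23.263 0 1.317

Derivation:
Executing turtle program step by step:
Start: pos=(0,0), heading=0, pen down
BK 20: (0,0) -> (-20,0) [heading=0, draw]
LT 270: heading 0 -> 270
LT 270: heading 270 -> 180
FD 16: (-20,0) -> (-36,0) [heading=180, draw]
LT 270: heading 180 -> 90
RT 90: heading 90 -> 0
REPEAT 5 [
  -- iteration 1/5 --
  RT 266: heading 0 -> 94
  BK 11: (-36,0) -> (-35.233,-10.973) [heading=94, draw]
  -- iteration 2/5 --
  RT 266: heading 94 -> 188
  BK 11: (-35.233,-10.973) -> (-24.34,-9.442) [heading=188, draw]
  -- iteration 3/5 --
  RT 266: heading 188 -> 282
  BK 11: (-24.34,-9.442) -> (-26.627,1.317) [heading=282, draw]
  -- iteration 4/5 --
  RT 266: heading 282 -> 16
  BK 11: (-26.627,1.317) -> (-37.201,-1.715) [heading=16, draw]
  -- iteration 5/5 --
  RT 266: heading 16 -> 110
  BK 11: (-37.201,-1.715) -> (-33.438,-12.051) [heading=110, draw]
]
BK 11: (-33.438,-12.051) -> (-29.676,-22.388) [heading=110, draw]
LT 311: heading 110 -> 61
FD 10: (-29.676,-22.388) -> (-24.828,-13.642) [heading=61, draw]
FD 2: (-24.828,-13.642) -> (-23.858,-11.892) [heading=61, draw]
BK 13: (-23.858,-11.892) -> (-30.161,-23.263) [heading=61, draw]
PU: pen up
Final: pos=(-30.161,-23.263), heading=61, 11 segment(s) drawn

Segment endpoints: x in {-37.201, -36, -35.233, -33.438, -30.161, -29.676, -26.627, -24.828, -24.34, -23.858, -20, 0}, y in {-23.263, -22.388, -13.642, -12.051, -11.892, -10.973, -9.442, -1.715, 0, 0, 1.317}
xmin=-37.201, ymin=-23.263, xmax=0, ymax=1.317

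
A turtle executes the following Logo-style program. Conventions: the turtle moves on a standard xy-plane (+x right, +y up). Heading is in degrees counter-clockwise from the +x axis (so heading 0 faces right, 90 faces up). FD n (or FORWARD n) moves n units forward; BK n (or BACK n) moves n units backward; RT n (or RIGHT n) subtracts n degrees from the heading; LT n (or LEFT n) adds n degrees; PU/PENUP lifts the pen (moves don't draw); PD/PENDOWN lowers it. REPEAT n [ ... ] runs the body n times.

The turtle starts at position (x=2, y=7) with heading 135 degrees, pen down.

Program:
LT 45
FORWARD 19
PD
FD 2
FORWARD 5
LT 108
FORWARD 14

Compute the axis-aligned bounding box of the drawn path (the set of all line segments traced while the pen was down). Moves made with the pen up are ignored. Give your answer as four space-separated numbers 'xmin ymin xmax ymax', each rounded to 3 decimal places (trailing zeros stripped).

Answer: -24 -6.315 2 7

Derivation:
Executing turtle program step by step:
Start: pos=(2,7), heading=135, pen down
LT 45: heading 135 -> 180
FD 19: (2,7) -> (-17,7) [heading=180, draw]
PD: pen down
FD 2: (-17,7) -> (-19,7) [heading=180, draw]
FD 5: (-19,7) -> (-24,7) [heading=180, draw]
LT 108: heading 180 -> 288
FD 14: (-24,7) -> (-19.674,-6.315) [heading=288, draw]
Final: pos=(-19.674,-6.315), heading=288, 4 segment(s) drawn

Segment endpoints: x in {-24, -19.674, -19, -17, 2}, y in {-6.315, 7, 7, 7}
xmin=-24, ymin=-6.315, xmax=2, ymax=7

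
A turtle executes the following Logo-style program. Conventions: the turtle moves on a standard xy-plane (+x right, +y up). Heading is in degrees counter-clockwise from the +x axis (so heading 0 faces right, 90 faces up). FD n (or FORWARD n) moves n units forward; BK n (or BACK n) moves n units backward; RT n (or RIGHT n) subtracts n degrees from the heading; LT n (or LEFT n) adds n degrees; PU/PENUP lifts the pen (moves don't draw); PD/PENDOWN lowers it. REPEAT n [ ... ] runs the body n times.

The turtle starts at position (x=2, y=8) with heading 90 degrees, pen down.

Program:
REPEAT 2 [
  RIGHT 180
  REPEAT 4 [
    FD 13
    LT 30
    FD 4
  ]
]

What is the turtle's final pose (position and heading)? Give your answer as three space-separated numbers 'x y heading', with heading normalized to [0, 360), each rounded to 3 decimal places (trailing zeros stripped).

Answer: 37.892 -81.167 330

Derivation:
Executing turtle program step by step:
Start: pos=(2,8), heading=90, pen down
REPEAT 2 [
  -- iteration 1/2 --
  RT 180: heading 90 -> 270
  REPEAT 4 [
    -- iteration 1/4 --
    FD 13: (2,8) -> (2,-5) [heading=270, draw]
    LT 30: heading 270 -> 300
    FD 4: (2,-5) -> (4,-8.464) [heading=300, draw]
    -- iteration 2/4 --
    FD 13: (4,-8.464) -> (10.5,-19.722) [heading=300, draw]
    LT 30: heading 300 -> 330
    FD 4: (10.5,-19.722) -> (13.964,-21.722) [heading=330, draw]
    -- iteration 3/4 --
    FD 13: (13.964,-21.722) -> (25.222,-28.222) [heading=330, draw]
    LT 30: heading 330 -> 0
    FD 4: (25.222,-28.222) -> (29.222,-28.222) [heading=0, draw]
    -- iteration 4/4 --
    FD 13: (29.222,-28.222) -> (42.222,-28.222) [heading=0, draw]
    LT 30: heading 0 -> 30
    FD 4: (42.222,-28.222) -> (45.687,-26.222) [heading=30, draw]
  ]
  -- iteration 2/2 --
  RT 180: heading 30 -> 210
  REPEAT 4 [
    -- iteration 1/4 --
    FD 13: (45.687,-26.222) -> (34.428,-32.722) [heading=210, draw]
    LT 30: heading 210 -> 240
    FD 4: (34.428,-32.722) -> (32.428,-36.187) [heading=240, draw]
    -- iteration 2/4 --
    FD 13: (32.428,-36.187) -> (25.928,-47.445) [heading=240, draw]
    LT 30: heading 240 -> 270
    FD 4: (25.928,-47.445) -> (25.928,-51.445) [heading=270, draw]
    -- iteration 3/4 --
    FD 13: (25.928,-51.445) -> (25.928,-64.445) [heading=270, draw]
    LT 30: heading 270 -> 300
    FD 4: (25.928,-64.445) -> (27.928,-67.909) [heading=300, draw]
    -- iteration 4/4 --
    FD 13: (27.928,-67.909) -> (34.428,-79.167) [heading=300, draw]
    LT 30: heading 300 -> 330
    FD 4: (34.428,-79.167) -> (37.892,-81.167) [heading=330, draw]
  ]
]
Final: pos=(37.892,-81.167), heading=330, 16 segment(s) drawn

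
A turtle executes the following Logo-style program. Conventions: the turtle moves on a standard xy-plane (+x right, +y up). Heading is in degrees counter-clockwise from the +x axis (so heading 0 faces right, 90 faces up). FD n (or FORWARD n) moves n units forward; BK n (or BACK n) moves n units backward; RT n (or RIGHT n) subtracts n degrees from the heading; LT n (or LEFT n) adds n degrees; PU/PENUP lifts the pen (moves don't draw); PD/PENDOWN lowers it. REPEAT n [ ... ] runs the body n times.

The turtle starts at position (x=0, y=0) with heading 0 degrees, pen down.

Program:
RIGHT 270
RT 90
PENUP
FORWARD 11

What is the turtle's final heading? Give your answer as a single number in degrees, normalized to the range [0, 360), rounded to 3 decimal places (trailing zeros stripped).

Answer: 0

Derivation:
Executing turtle program step by step:
Start: pos=(0,0), heading=0, pen down
RT 270: heading 0 -> 90
RT 90: heading 90 -> 0
PU: pen up
FD 11: (0,0) -> (11,0) [heading=0, move]
Final: pos=(11,0), heading=0, 0 segment(s) drawn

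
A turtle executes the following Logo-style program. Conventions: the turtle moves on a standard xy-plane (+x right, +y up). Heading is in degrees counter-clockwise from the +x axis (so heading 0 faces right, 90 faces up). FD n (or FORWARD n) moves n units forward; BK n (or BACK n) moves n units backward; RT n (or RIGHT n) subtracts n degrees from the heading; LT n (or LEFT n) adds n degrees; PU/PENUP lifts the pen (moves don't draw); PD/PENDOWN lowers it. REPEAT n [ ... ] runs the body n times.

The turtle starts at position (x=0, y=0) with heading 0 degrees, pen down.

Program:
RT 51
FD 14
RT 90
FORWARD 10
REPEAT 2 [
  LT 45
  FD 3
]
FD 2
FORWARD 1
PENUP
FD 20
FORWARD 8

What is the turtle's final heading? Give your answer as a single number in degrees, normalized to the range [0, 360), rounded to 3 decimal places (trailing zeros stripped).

Executing turtle program step by step:
Start: pos=(0,0), heading=0, pen down
RT 51: heading 0 -> 309
FD 14: (0,0) -> (8.81,-10.88) [heading=309, draw]
RT 90: heading 309 -> 219
FD 10: (8.81,-10.88) -> (1.039,-17.173) [heading=219, draw]
REPEAT 2 [
  -- iteration 1/2 --
  LT 45: heading 219 -> 264
  FD 3: (1.039,-17.173) -> (0.725,-20.157) [heading=264, draw]
  -- iteration 2/2 --
  LT 45: heading 264 -> 309
  FD 3: (0.725,-20.157) -> (2.613,-22.488) [heading=309, draw]
]
FD 2: (2.613,-22.488) -> (3.872,-24.043) [heading=309, draw]
FD 1: (3.872,-24.043) -> (4.501,-24.82) [heading=309, draw]
PU: pen up
FD 20: (4.501,-24.82) -> (17.088,-40.363) [heading=309, move]
FD 8: (17.088,-40.363) -> (22.122,-46.58) [heading=309, move]
Final: pos=(22.122,-46.58), heading=309, 6 segment(s) drawn

Answer: 309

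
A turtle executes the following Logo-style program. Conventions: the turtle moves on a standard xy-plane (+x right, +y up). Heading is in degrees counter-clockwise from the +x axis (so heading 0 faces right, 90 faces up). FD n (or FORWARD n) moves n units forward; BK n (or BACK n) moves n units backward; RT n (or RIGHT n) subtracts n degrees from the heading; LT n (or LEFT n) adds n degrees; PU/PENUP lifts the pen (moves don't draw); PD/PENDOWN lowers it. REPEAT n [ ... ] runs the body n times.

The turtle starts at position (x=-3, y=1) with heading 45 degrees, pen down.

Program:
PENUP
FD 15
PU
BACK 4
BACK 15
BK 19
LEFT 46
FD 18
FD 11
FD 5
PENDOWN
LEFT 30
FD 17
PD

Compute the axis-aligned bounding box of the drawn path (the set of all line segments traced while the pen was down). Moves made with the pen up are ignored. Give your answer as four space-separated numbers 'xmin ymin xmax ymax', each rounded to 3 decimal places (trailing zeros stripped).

Executing turtle program step by step:
Start: pos=(-3,1), heading=45, pen down
PU: pen up
FD 15: (-3,1) -> (7.607,11.607) [heading=45, move]
PU: pen up
BK 4: (7.607,11.607) -> (4.778,8.778) [heading=45, move]
BK 15: (4.778,8.778) -> (-5.828,-1.828) [heading=45, move]
BK 19: (-5.828,-1.828) -> (-19.263,-15.263) [heading=45, move]
LT 46: heading 45 -> 91
FD 18: (-19.263,-15.263) -> (-19.578,2.734) [heading=91, move]
FD 11: (-19.578,2.734) -> (-19.77,13.732) [heading=91, move]
FD 5: (-19.77,13.732) -> (-19.857,18.731) [heading=91, move]
PD: pen down
LT 30: heading 91 -> 121
FD 17: (-19.857,18.731) -> (-28.612,33.303) [heading=121, draw]
PD: pen down
Final: pos=(-28.612,33.303), heading=121, 1 segment(s) drawn

Segment endpoints: x in {-28.612, -19.857}, y in {18.731, 33.303}
xmin=-28.612, ymin=18.731, xmax=-19.857, ymax=33.303

Answer: -28.612 18.731 -19.857 33.303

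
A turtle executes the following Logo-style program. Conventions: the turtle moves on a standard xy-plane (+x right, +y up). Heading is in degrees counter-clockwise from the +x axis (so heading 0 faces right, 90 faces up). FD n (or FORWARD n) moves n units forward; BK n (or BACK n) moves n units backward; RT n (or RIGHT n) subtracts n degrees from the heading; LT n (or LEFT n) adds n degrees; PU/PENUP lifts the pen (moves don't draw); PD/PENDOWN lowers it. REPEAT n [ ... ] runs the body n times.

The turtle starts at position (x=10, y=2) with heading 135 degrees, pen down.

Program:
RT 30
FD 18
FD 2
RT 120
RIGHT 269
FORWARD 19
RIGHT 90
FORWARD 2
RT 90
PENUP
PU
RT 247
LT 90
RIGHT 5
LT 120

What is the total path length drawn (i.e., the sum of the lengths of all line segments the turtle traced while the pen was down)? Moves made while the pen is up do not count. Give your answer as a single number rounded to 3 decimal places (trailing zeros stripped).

Answer: 41

Derivation:
Executing turtle program step by step:
Start: pos=(10,2), heading=135, pen down
RT 30: heading 135 -> 105
FD 18: (10,2) -> (5.341,19.387) [heading=105, draw]
FD 2: (5.341,19.387) -> (4.824,21.319) [heading=105, draw]
RT 120: heading 105 -> 345
RT 269: heading 345 -> 76
FD 19: (4.824,21.319) -> (9.42,39.754) [heading=76, draw]
RT 90: heading 76 -> 346
FD 2: (9.42,39.754) -> (11.361,39.27) [heading=346, draw]
RT 90: heading 346 -> 256
PU: pen up
PU: pen up
RT 247: heading 256 -> 9
LT 90: heading 9 -> 99
RT 5: heading 99 -> 94
LT 120: heading 94 -> 214
Final: pos=(11.361,39.27), heading=214, 4 segment(s) drawn

Segment lengths:
  seg 1: (10,2) -> (5.341,19.387), length = 18
  seg 2: (5.341,19.387) -> (4.824,21.319), length = 2
  seg 3: (4.824,21.319) -> (9.42,39.754), length = 19
  seg 4: (9.42,39.754) -> (11.361,39.27), length = 2
Total = 41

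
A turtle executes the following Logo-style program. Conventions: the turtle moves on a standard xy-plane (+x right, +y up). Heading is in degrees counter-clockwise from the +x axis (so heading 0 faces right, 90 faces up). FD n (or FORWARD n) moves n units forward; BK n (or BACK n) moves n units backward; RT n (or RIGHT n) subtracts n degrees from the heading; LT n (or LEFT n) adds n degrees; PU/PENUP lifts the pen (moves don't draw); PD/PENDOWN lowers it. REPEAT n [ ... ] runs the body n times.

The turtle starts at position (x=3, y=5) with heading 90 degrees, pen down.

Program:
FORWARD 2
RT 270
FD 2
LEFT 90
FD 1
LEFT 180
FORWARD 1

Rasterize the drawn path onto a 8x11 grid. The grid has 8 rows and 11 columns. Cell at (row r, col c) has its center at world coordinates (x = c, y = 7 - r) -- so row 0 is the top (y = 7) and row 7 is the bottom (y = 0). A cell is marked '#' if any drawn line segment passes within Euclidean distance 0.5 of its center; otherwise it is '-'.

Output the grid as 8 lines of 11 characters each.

Answer: -###-------
-#-#-------
---#-------
-----------
-----------
-----------
-----------
-----------

Derivation:
Segment 0: (3,5) -> (3,7)
Segment 1: (3,7) -> (1,7)
Segment 2: (1,7) -> (1,6)
Segment 3: (1,6) -> (1,7)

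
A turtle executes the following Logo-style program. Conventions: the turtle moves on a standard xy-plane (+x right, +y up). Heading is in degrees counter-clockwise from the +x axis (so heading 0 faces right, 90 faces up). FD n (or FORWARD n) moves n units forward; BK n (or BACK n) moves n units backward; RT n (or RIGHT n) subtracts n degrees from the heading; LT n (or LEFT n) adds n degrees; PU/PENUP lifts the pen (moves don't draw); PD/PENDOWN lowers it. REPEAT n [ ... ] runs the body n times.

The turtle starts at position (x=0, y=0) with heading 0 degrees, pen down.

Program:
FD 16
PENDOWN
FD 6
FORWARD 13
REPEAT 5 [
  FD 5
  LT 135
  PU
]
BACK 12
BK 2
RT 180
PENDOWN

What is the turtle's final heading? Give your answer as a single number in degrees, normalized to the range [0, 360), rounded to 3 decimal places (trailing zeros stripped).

Answer: 135

Derivation:
Executing turtle program step by step:
Start: pos=(0,0), heading=0, pen down
FD 16: (0,0) -> (16,0) [heading=0, draw]
PD: pen down
FD 6: (16,0) -> (22,0) [heading=0, draw]
FD 13: (22,0) -> (35,0) [heading=0, draw]
REPEAT 5 [
  -- iteration 1/5 --
  FD 5: (35,0) -> (40,0) [heading=0, draw]
  LT 135: heading 0 -> 135
  PU: pen up
  -- iteration 2/5 --
  FD 5: (40,0) -> (36.464,3.536) [heading=135, move]
  LT 135: heading 135 -> 270
  PU: pen up
  -- iteration 3/5 --
  FD 5: (36.464,3.536) -> (36.464,-1.464) [heading=270, move]
  LT 135: heading 270 -> 45
  PU: pen up
  -- iteration 4/5 --
  FD 5: (36.464,-1.464) -> (40,2.071) [heading=45, move]
  LT 135: heading 45 -> 180
  PU: pen up
  -- iteration 5/5 --
  FD 5: (40,2.071) -> (35,2.071) [heading=180, move]
  LT 135: heading 180 -> 315
  PU: pen up
]
BK 12: (35,2.071) -> (26.515,10.556) [heading=315, move]
BK 2: (26.515,10.556) -> (25.101,11.971) [heading=315, move]
RT 180: heading 315 -> 135
PD: pen down
Final: pos=(25.101,11.971), heading=135, 4 segment(s) drawn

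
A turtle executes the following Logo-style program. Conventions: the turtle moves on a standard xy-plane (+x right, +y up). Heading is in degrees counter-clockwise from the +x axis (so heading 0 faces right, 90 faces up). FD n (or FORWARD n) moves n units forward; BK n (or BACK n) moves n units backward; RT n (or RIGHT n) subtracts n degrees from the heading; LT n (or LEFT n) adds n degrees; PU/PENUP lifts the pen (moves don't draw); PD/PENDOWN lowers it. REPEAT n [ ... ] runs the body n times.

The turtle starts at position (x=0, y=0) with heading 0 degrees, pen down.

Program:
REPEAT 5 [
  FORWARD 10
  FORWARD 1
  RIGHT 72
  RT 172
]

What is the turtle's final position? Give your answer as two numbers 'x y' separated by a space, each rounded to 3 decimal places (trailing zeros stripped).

Answer: 7.504 9.605

Derivation:
Executing turtle program step by step:
Start: pos=(0,0), heading=0, pen down
REPEAT 5 [
  -- iteration 1/5 --
  FD 10: (0,0) -> (10,0) [heading=0, draw]
  FD 1: (10,0) -> (11,0) [heading=0, draw]
  RT 72: heading 0 -> 288
  RT 172: heading 288 -> 116
  -- iteration 2/5 --
  FD 10: (11,0) -> (6.616,8.988) [heading=116, draw]
  FD 1: (6.616,8.988) -> (6.178,9.887) [heading=116, draw]
  RT 72: heading 116 -> 44
  RT 172: heading 44 -> 232
  -- iteration 3/5 --
  FD 10: (6.178,9.887) -> (0.021,2.007) [heading=232, draw]
  FD 1: (0.021,2.007) -> (-0.594,1.219) [heading=232, draw]
  RT 72: heading 232 -> 160
  RT 172: heading 160 -> 348
  -- iteration 4/5 --
  FD 10: (-0.594,1.219) -> (9.187,-0.861) [heading=348, draw]
  FD 1: (9.187,-0.861) -> (10.165,-1.068) [heading=348, draw]
  RT 72: heading 348 -> 276
  RT 172: heading 276 -> 104
  -- iteration 5/5 --
  FD 10: (10.165,-1.068) -> (7.746,8.635) [heading=104, draw]
  FD 1: (7.746,8.635) -> (7.504,9.605) [heading=104, draw]
  RT 72: heading 104 -> 32
  RT 172: heading 32 -> 220
]
Final: pos=(7.504,9.605), heading=220, 10 segment(s) drawn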